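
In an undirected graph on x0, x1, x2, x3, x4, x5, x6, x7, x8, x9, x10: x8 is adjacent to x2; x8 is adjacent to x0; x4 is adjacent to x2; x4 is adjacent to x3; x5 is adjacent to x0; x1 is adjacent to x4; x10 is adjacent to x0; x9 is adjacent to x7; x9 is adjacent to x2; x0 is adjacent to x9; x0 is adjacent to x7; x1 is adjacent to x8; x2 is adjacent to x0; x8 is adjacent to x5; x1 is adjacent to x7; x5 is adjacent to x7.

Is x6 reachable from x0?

Explore from x0.
Distance 1: reach x2, x5, x7, x8, x9, x10.
Distance 2: reach x1, x4.
Distance 3: reach x3.
The search is exhausted without reaching x6; it lies in a different component.

No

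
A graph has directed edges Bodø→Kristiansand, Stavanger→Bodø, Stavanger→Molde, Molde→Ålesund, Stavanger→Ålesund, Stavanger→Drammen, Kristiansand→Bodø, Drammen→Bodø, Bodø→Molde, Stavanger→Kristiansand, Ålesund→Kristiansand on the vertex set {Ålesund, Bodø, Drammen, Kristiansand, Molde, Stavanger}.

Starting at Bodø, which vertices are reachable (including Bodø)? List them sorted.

Ålesund, Bodø, Kristiansand, Molde

Start at Bodø.
Its neighbours: Kristiansand, Molde.
Then their neighbours: Ålesund.
Nothing further is reachable.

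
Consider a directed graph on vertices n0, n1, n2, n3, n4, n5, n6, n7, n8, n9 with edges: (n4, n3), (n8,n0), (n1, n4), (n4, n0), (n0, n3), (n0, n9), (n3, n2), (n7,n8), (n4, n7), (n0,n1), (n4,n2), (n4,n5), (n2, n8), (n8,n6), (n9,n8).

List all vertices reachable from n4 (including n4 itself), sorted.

Start at n4.
Its neighbours: n0, n2, n3, n5, n7.
Then their neighbours: n1, n8, n9.
Then next layer: n6.
Every vertex is now reached.

n0, n1, n2, n3, n4, n5, n6, n7, n8, n9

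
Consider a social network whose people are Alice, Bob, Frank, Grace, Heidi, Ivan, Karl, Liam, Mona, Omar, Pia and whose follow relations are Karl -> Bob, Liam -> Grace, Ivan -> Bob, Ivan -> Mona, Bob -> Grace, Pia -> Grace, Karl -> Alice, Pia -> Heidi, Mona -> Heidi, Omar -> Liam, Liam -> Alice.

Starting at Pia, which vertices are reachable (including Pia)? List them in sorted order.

Start at Pia.
Its neighbours: Grace, Heidi.
Nothing further is reachable.

Grace, Heidi, Pia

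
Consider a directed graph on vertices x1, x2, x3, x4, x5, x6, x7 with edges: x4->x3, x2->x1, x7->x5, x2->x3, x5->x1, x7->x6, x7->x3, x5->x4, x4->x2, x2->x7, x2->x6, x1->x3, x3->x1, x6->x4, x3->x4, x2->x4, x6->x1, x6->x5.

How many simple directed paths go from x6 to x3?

11

x6→x1→x3
x6→x4→x2→x1→x3
x6→x4→x2→x3
x6→x4→x2→x7→x3
x6→x4→x2→x7→x5→x1→x3
x6→x4→x3
x6→x5→x1→x3
x6→x5→x4→x2→x1→x3
x6→x5→x4→x2→x3
x6→x5→x4→x2→x7→x3
x6→x5→x4→x3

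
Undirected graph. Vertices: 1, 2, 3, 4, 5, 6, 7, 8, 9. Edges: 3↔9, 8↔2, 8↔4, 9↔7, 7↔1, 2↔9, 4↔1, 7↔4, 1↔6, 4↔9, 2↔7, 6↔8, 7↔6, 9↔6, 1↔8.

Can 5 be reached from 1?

No

Explore from 1.
Distance 1: reach 4, 6, 7, 8.
Distance 2: reach 2, 9.
Distance 3: reach 3.
The search is exhausted without reaching 5; it lies in a different component.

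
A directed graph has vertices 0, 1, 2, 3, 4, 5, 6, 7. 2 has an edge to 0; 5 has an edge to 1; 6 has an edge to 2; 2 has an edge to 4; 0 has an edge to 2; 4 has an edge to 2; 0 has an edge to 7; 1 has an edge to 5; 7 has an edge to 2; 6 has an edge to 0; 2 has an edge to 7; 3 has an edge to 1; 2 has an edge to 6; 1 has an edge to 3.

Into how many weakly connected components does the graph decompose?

2

From 0: component {0, 2, 4, 6, 7}.
From 1: component {1, 3, 5}.
That's 2 components.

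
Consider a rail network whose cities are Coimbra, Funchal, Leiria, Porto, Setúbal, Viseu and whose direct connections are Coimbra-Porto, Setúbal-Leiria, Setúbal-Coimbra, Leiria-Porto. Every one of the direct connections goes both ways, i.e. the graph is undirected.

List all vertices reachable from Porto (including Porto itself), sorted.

Start at Porto.
Its neighbours: Coimbra, Leiria.
Then their neighbours: Setúbal.
Nothing further is reachable.

Coimbra, Leiria, Porto, Setúbal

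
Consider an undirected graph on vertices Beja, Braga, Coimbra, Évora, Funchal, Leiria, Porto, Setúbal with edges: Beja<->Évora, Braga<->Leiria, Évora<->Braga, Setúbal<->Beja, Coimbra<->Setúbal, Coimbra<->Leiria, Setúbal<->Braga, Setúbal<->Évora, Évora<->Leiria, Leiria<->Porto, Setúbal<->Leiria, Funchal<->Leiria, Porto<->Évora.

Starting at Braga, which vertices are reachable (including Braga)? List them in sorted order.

Start at Braga.
Its neighbours: Évora, Leiria, Setúbal.
Then their neighbours: Beja, Coimbra, Funchal, Porto.
Every vertex is now reached.

Beja, Braga, Coimbra, Évora, Funchal, Leiria, Porto, Setúbal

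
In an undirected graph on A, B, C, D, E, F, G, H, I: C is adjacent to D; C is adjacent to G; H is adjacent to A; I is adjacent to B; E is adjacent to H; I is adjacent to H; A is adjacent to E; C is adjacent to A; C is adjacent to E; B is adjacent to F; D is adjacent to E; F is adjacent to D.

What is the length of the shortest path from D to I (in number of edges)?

Distance 0: D.
Distance 1: C, E, F.
Distance 2: A, B, G, H.
Distance 3: I — contains I.

3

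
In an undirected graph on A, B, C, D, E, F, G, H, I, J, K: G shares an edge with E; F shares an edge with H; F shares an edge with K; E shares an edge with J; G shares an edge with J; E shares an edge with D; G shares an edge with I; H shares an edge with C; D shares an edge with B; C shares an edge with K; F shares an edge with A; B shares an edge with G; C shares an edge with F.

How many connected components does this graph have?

2

From A: component {A, C, F, H, K}.
From B: component {B, D, E, G, I, J}.
That's 2 components.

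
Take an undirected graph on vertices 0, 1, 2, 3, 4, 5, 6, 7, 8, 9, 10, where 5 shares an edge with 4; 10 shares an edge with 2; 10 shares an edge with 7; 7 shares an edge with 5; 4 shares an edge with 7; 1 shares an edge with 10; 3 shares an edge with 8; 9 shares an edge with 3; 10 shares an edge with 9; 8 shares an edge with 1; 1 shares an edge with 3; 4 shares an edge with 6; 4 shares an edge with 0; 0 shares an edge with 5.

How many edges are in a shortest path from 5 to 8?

Distance 0: 5.
Distance 1: 0, 4, 7.
Distance 2: 6, 10.
Distance 3: 1, 2, 9.
Distance 4: 3, 8 — contains 8.

4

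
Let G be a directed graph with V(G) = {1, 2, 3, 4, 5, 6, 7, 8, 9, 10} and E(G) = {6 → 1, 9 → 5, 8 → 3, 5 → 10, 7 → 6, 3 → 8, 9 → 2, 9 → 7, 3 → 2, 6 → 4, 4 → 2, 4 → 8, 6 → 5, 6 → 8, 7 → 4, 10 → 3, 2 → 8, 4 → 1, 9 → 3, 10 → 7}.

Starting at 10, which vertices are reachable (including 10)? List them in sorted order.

1, 2, 3, 4, 5, 6, 7, 8, 10

Start at 10.
Its neighbours: 3, 7.
Then their neighbours: 2, 4, 6, 8.
Then next layer: 1, 5.
Nothing further is reachable.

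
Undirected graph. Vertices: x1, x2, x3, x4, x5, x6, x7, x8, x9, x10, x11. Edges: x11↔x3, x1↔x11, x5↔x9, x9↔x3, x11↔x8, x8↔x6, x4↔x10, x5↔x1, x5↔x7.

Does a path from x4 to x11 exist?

No

Explore from x4.
Distance 1: reach x10.
The search is exhausted without reaching x11; it lies in a different component.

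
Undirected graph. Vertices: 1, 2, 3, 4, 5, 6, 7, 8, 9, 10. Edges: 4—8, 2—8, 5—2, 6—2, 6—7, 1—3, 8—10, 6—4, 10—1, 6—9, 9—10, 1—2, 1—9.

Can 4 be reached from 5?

Yes

Explore from 5.
Distance 1: reach 2.
Distance 2: reach 1, 6, 8.
Distance 3: reach 3, 4, 7, 9, 10.
Found 4.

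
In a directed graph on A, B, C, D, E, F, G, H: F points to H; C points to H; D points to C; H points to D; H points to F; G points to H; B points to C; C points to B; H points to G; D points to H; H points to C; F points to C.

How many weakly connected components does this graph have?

3

From A: component {A}.
From B: component {B, C, D, F, G, H}.
From E: component {E}.
That's 3 components.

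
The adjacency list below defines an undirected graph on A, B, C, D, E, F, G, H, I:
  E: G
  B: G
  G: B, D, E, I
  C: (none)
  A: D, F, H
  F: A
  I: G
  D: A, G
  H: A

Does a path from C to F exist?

C has no edges, so nothing is reachable from it.

No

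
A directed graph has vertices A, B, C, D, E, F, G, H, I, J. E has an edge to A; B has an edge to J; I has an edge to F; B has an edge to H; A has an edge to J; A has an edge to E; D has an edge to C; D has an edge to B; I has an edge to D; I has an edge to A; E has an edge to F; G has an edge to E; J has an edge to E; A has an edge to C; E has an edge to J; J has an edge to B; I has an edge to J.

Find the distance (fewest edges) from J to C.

Distance 0: J.
Distance 1: B, E.
Distance 2: A, F, H.
Distance 3: C — contains C.

3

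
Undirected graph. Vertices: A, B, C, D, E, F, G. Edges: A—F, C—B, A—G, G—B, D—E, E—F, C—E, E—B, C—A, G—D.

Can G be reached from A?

Yes

Explore from A.
Distance 1: reach C, F, G.
Found G.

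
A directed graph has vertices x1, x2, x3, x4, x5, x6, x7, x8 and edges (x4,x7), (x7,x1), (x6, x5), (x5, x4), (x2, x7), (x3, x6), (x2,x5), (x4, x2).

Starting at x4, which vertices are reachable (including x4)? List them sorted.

Start at x4.
Its neighbours: x2, x7.
Then their neighbours: x1, x5.
Nothing further is reachable.

x1, x2, x4, x5, x7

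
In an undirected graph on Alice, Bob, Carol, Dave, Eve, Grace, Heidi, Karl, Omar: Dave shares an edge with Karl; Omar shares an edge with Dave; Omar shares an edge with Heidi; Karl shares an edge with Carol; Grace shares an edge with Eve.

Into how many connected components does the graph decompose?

From Alice: component {Alice}.
From Bob: component {Bob}.
From Carol: component {Carol, Dave, Heidi, Karl, Omar}.
From Eve: component {Eve, Grace}.
That's 4 components.

4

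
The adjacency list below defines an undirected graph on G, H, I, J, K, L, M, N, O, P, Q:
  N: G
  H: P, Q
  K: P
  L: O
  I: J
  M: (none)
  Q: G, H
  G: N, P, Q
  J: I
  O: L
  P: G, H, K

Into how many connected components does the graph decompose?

From G: component {G, H, K, N, P, Q}.
From I: component {I, J}.
From L: component {L, O}.
From M: component {M}.
That's 4 components.

4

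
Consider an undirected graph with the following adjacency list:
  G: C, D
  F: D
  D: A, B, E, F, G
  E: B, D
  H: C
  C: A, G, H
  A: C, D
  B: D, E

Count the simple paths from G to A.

G–C–A
G–D–A

2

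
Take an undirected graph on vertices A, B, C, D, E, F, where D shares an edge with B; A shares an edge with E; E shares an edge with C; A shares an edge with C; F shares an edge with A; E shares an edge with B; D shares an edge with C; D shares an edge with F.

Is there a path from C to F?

Explore from C.
Distance 1: reach A, D, E.
Distance 2: reach B, F.
Found F.

Yes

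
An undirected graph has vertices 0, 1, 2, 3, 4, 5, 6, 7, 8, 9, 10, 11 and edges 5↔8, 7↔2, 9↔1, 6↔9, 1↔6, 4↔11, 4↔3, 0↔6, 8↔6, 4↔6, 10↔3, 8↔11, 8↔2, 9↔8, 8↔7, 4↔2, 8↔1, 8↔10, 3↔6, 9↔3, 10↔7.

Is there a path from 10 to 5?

Explore from 10.
Distance 1: reach 3, 7, 8.
Distance 2: reach 1, 2, 4, 5, 6, 9, 11.
Found 5.

Yes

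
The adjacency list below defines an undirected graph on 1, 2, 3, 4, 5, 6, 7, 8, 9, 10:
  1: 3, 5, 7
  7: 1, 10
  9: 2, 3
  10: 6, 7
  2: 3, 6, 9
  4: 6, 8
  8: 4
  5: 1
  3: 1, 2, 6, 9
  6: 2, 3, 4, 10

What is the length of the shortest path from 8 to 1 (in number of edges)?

4

Distance 0: 8.
Distance 1: 4.
Distance 2: 6.
Distance 3: 2, 3, 10.
Distance 4: 1, 7, 9 — contains 1.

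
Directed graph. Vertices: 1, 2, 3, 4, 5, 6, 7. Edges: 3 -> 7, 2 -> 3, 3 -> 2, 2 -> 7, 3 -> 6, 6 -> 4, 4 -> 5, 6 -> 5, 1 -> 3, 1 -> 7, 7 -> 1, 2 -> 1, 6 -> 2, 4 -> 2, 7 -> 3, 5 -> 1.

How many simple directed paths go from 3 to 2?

3→2
3→6→2
3→6→4→2

3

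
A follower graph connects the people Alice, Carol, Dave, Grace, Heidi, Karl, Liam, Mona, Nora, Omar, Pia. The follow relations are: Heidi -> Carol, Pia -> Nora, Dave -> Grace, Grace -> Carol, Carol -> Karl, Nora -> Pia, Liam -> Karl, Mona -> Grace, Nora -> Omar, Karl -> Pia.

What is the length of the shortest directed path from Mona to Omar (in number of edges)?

6

Distance 0: Mona.
Distance 1: Grace.
Distance 2: Carol.
Distance 3: Karl.
Distance 4: Pia.
Distance 5: Nora.
Distance 6: Omar — contains Omar.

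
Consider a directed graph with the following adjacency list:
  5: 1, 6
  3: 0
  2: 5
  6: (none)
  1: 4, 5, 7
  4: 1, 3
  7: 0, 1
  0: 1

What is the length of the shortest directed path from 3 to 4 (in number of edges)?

Distance 0: 3.
Distance 1: 0.
Distance 2: 1.
Distance 3: 4, 5, 7 — contains 4.

3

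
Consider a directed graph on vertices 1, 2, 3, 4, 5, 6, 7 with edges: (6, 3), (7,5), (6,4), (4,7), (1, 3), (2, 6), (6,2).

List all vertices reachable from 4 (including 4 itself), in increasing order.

Start at 4.
Its neighbours: 7.
Then their neighbours: 5.
Nothing further is reachable.

4, 5, 7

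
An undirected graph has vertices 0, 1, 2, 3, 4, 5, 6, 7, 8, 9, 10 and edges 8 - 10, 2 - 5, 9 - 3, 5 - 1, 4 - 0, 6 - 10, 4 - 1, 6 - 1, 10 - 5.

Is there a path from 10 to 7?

No

Explore from 10.
Distance 1: reach 5, 6, 8.
Distance 2: reach 1, 2.
Distance 3: reach 4.
Distance 4: reach 0.
The search is exhausted without reaching 7; it lies in a different component.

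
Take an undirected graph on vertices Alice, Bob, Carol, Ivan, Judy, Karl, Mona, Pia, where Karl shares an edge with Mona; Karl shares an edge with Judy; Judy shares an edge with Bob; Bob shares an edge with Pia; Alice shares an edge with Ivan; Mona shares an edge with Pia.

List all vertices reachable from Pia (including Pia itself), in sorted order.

Start at Pia.
Its neighbours: Bob, Mona.
Then their neighbours: Judy, Karl.
Nothing further is reachable.

Bob, Judy, Karl, Mona, Pia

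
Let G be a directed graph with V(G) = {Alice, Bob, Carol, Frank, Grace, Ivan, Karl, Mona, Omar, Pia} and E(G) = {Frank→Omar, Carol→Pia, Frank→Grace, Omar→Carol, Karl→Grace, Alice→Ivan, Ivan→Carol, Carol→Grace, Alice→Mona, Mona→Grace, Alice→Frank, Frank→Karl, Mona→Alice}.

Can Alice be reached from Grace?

No

Grace has no outgoing edges, so nothing is reachable from it.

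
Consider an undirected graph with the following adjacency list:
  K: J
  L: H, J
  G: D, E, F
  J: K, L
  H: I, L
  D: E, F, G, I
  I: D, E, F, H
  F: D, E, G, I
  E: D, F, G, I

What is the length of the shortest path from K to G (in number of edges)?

6

Distance 0: K.
Distance 1: J.
Distance 2: L.
Distance 3: H.
Distance 4: I.
Distance 5: D, E, F.
Distance 6: G — contains G.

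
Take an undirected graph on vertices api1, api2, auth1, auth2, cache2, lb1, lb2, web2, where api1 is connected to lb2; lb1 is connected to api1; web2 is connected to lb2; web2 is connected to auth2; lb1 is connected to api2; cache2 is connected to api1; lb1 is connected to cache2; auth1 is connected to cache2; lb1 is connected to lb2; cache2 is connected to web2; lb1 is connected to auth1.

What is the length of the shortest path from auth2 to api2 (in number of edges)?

Distance 0: auth2.
Distance 1: web2.
Distance 2: cache2, lb2.
Distance 3: api1, auth1, lb1.
Distance 4: api2 — contains api2.

4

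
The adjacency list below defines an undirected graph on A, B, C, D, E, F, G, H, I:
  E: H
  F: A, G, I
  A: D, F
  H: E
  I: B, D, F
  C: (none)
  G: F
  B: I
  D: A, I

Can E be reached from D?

Explore from D.
Distance 1: reach A, I.
Distance 2: reach B, F.
Distance 3: reach G.
The search is exhausted without reaching E; it lies in a different component.

No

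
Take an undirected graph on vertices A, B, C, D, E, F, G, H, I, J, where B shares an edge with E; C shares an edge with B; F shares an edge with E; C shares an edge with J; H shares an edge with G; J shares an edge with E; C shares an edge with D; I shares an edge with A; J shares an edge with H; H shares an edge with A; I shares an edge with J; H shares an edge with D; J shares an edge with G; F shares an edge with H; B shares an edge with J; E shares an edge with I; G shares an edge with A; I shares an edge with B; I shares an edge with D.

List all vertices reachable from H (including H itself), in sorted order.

Start at H.
Its neighbours: A, D, F, G, J.
Then their neighbours: B, C, E, I.
Every vertex is now reached.

A, B, C, D, E, F, G, H, I, J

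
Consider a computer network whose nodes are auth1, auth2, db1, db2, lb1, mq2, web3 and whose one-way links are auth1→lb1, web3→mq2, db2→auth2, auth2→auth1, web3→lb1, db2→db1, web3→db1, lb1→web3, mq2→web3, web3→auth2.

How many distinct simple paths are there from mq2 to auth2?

mq2→web3→auth2

1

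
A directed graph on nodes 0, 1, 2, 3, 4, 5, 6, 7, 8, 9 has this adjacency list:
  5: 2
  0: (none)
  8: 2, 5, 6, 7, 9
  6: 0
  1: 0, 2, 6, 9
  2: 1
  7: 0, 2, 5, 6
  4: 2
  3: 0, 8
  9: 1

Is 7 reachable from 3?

Explore from 3.
Distance 1: reach 0, 8.
Distance 2: reach 2, 5, 6, 7, 9.
Found 7.

Yes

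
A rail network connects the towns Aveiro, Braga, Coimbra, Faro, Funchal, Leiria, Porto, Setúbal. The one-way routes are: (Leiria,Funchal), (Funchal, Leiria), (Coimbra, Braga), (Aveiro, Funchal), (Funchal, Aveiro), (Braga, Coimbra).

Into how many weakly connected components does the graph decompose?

5

From Aveiro: component {Aveiro, Funchal, Leiria}.
From Braga: component {Braga, Coimbra}.
From Faro: component {Faro}.
From Porto: component {Porto}.
From Setúbal: component {Setúbal}.
That's 5 components.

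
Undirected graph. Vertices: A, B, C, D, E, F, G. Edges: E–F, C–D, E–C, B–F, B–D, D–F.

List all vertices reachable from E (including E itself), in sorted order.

Start at E.
Its neighbours: C, F.
Then their neighbours: B, D.
Nothing further is reachable.

B, C, D, E, F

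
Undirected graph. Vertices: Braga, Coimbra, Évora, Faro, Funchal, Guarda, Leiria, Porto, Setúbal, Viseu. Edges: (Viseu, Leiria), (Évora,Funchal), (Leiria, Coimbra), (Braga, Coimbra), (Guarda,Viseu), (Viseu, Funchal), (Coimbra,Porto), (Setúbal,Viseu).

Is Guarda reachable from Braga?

Explore from Braga.
Distance 1: reach Coimbra.
Distance 2: reach Leiria, Porto.
Distance 3: reach Viseu.
Distance 4: reach Funchal, Guarda, Setúbal.
Found Guarda.

Yes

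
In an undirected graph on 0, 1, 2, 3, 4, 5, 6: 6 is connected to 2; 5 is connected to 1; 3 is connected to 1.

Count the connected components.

4

From 0: component {0}.
From 1: component {1, 3, 5}.
From 2: component {2, 6}.
From 4: component {4}.
That's 4 components.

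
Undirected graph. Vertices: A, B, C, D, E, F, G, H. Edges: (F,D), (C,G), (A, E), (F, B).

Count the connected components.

4

From A: component {A, E}.
From B: component {B, D, F}.
From C: component {C, G}.
From H: component {H}.
That's 4 components.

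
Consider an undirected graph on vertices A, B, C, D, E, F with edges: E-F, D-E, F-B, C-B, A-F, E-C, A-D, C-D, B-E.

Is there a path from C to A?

Explore from C.
Distance 1: reach B, D, E.
Distance 2: reach A, F.
Found A.

Yes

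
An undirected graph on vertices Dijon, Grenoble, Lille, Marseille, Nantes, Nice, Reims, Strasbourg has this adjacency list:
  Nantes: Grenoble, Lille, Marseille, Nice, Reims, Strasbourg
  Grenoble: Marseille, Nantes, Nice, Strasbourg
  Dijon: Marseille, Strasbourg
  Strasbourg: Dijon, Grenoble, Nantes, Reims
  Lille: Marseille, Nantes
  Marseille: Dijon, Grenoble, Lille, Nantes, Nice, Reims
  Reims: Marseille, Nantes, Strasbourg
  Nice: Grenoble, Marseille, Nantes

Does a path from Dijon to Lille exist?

Explore from Dijon.
Distance 1: reach Marseille, Strasbourg.
Distance 2: reach Grenoble, Lille, Nantes, Nice, Reims.
Found Lille.

Yes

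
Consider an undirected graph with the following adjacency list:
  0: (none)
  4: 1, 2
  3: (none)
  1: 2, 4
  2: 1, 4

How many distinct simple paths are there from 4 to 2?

2

4–1–2
4–2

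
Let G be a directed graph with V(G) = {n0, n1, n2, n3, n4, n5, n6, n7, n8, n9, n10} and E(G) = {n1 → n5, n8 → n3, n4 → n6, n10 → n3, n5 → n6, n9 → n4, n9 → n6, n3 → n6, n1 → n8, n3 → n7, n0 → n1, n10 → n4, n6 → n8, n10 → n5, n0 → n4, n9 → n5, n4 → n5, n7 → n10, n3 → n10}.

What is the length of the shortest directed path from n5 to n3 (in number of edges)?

3

Distance 0: n5.
Distance 1: n6.
Distance 2: n8.
Distance 3: n3 — contains n3.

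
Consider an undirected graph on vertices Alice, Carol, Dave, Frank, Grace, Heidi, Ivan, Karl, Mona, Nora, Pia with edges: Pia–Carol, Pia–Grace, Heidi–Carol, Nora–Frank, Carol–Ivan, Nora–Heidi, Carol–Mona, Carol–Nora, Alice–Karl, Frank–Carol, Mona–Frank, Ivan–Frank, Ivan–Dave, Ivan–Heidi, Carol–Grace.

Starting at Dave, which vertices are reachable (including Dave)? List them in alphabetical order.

Start at Dave.
Its neighbours: Ivan.
Then their neighbours: Carol, Frank, Heidi.
Then next layer: Grace, Mona, Nora, Pia.
Nothing further is reachable.

Carol, Dave, Frank, Grace, Heidi, Ivan, Mona, Nora, Pia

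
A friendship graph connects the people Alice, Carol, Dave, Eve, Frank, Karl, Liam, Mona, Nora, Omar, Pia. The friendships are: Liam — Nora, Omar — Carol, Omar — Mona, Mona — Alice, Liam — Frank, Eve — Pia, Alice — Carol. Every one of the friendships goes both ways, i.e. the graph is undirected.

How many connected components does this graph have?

From Alice: component {Alice, Carol, Mona, Omar}.
From Dave: component {Dave}.
From Eve: component {Eve, Pia}.
From Frank: component {Frank, Liam, Nora}.
From Karl: component {Karl}.
That's 5 components.

5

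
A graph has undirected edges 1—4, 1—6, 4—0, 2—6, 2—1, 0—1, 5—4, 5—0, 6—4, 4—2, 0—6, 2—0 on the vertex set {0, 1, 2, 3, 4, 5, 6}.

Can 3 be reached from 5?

Explore from 5.
Distance 1: reach 0, 4.
Distance 2: reach 1, 2, 6.
The search is exhausted without reaching 3; it lies in a different component.

No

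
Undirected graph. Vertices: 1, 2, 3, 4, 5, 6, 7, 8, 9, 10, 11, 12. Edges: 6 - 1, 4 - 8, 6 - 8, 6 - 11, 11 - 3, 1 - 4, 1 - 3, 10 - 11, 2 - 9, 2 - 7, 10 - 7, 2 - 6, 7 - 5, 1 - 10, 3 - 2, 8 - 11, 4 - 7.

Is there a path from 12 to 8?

No

12 has no edges, so nothing is reachable from it.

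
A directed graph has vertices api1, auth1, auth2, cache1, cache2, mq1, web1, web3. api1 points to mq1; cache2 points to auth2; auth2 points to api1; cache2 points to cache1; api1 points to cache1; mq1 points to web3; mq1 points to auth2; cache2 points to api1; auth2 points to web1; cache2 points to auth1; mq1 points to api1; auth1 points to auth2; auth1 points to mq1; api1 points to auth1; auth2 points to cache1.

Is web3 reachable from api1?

Explore from api1.
Distance 1: reach auth1, cache1, mq1.
Distance 2: reach auth2, web3.
Found web3.

Yes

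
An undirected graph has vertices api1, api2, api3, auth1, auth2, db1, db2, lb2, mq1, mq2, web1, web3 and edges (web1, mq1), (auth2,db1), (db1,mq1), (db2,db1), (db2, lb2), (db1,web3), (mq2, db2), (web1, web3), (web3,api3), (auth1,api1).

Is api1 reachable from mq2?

No

Explore from mq2.
Distance 1: reach db2.
Distance 2: reach db1, lb2.
Distance 3: reach auth2, mq1, web3.
Distance 4: reach api3, web1.
The search is exhausted without reaching api1; it lies in a different component.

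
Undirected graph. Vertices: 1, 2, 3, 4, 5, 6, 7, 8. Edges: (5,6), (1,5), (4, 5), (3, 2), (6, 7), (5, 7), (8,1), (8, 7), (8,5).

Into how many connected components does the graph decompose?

From 1: component {1, 4, 5, 6, 7, 8}.
From 2: component {2, 3}.
That's 2 components.

2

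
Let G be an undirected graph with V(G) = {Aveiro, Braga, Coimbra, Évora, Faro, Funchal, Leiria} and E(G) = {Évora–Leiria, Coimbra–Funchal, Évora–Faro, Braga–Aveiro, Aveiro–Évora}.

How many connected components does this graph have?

From Aveiro: component {Aveiro, Braga, Évora, Faro, Leiria}.
From Coimbra: component {Coimbra, Funchal}.
That's 2 components.

2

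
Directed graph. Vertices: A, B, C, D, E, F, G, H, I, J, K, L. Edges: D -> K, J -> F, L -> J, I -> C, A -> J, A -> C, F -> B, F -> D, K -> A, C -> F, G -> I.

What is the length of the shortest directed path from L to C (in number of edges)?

6

Distance 0: L.
Distance 1: J.
Distance 2: F.
Distance 3: B, D.
Distance 4: K.
Distance 5: A.
Distance 6: C — contains C.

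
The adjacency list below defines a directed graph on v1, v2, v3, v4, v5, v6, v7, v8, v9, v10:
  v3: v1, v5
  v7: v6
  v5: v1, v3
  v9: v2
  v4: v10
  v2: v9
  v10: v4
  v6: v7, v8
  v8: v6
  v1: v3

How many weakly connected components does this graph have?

From v1: component {v1, v3, v5}.
From v2: component {v2, v9}.
From v4: component {v4, v10}.
From v6: component {v6, v7, v8}.
That's 4 components.

4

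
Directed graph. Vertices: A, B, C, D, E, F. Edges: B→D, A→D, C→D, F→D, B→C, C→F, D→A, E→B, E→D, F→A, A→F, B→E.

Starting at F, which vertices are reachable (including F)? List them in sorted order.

Start at F.
Its neighbours: A, D.
Nothing further is reachable.

A, D, F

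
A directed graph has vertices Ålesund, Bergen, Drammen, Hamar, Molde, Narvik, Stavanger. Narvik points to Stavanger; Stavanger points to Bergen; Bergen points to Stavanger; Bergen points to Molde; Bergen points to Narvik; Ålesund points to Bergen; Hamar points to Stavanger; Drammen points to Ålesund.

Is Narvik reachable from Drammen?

Yes

Explore from Drammen.
Distance 1: reach Ålesund.
Distance 2: reach Bergen.
Distance 3: reach Molde, Narvik, Stavanger.
Found Narvik.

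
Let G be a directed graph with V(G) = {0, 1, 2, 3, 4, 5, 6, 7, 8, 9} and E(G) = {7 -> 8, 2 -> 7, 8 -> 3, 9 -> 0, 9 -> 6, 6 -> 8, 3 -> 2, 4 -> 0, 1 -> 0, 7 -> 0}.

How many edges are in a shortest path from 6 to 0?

Distance 0: 6.
Distance 1: 8.
Distance 2: 3.
Distance 3: 2.
Distance 4: 7.
Distance 5: 0 — contains 0.

5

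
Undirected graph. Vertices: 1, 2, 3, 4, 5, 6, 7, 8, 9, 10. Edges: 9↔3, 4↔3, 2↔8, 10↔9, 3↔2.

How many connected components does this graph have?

From 1: component {1}.
From 2: component {2, 3, 4, 8, 9, 10}.
From 5: component {5}.
From 6: component {6}.
From 7: component {7}.
That's 5 components.

5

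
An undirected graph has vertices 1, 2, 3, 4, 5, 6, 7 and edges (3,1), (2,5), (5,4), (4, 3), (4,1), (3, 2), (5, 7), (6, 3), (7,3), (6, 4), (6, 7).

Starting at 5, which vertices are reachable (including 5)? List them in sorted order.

1, 2, 3, 4, 5, 6, 7

Start at 5.
Its neighbours: 2, 4, 7.
Then their neighbours: 1, 3, 6.
Every vertex is now reached.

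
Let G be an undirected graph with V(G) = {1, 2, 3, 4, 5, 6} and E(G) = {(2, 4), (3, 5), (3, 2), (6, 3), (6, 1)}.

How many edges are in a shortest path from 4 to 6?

3

Distance 0: 4.
Distance 1: 2.
Distance 2: 3.
Distance 3: 5, 6 — contains 6.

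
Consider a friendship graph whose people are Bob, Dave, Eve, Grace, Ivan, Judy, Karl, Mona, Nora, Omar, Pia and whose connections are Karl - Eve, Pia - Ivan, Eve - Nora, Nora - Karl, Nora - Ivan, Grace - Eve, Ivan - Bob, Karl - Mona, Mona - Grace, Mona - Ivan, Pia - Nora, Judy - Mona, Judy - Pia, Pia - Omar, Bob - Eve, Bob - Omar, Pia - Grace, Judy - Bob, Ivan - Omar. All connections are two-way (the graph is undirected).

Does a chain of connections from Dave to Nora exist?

No

Dave has no edges, so nothing is reachable from it.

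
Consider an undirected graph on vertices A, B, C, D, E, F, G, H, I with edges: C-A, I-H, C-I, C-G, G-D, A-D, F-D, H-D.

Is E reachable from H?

No

Explore from H.
Distance 1: reach D, I.
Distance 2: reach A, C, F, G.
The search is exhausted without reaching E; it lies in a different component.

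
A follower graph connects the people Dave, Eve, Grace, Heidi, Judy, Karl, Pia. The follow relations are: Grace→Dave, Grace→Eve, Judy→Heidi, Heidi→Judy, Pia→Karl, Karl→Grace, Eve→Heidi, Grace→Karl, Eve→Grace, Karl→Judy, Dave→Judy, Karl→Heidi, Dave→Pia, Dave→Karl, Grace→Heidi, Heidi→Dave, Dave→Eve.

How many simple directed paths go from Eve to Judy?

Eve→Grace→Dave→Judy
Eve→Grace→Dave→Karl→Heidi→Judy
Eve→Grace→Dave→Karl→Judy
Eve→Grace→Dave→Pia→Karl→Heidi→Judy
Eve→Grace→Dave→Pia→Karl→Judy
Eve→Grace→Heidi→Dave→Judy
Eve→Grace→Heidi→Dave→Karl→Judy
Eve→Grace→Heidi→Dave→Pia→Karl→Judy
... and 8 more.

16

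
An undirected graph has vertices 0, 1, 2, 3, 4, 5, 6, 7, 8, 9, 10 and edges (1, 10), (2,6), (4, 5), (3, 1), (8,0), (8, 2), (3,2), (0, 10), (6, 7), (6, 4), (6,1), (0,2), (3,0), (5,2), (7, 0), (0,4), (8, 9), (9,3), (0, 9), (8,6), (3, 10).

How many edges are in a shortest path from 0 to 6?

Distance 0: 0.
Distance 1: 2, 3, 4, 7, 8, 9, 10.
Distance 2: 1, 5, 6 — contains 6.

2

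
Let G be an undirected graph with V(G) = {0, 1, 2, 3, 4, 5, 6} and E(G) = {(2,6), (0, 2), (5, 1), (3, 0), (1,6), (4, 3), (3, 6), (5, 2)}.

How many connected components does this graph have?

1

From 0: component {0, 1, 2, 3, 4, 5, 6}.
That's 1 component.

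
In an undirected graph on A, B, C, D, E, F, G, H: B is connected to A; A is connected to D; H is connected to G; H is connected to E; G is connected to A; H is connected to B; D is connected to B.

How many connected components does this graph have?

3

From A: component {A, B, D, E, G, H}.
From C: component {C}.
From F: component {F}.
That's 3 components.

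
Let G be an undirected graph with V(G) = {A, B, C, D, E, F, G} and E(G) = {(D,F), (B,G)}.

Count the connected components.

5

From A: component {A}.
From B: component {B, G}.
From C: component {C}.
From D: component {D, F}.
From E: component {E}.
That's 5 components.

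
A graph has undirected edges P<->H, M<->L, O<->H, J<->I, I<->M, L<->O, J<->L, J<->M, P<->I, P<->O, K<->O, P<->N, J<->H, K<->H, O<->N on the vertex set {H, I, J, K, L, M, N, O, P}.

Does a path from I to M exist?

Explore from I.
Distance 1: reach J, M, P.
Found M.

Yes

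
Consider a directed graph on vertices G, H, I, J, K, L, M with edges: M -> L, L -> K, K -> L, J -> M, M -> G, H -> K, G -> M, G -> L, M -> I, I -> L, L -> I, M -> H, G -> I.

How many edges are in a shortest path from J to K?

3

Distance 0: J.
Distance 1: M.
Distance 2: G, H, I, L.
Distance 3: K — contains K.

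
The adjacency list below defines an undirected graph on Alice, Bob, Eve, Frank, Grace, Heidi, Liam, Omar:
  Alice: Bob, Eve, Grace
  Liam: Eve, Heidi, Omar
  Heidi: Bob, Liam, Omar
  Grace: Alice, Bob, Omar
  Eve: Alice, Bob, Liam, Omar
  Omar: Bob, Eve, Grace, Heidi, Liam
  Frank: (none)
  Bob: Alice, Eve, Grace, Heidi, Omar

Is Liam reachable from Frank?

No

Frank has no edges, so nothing is reachable from it.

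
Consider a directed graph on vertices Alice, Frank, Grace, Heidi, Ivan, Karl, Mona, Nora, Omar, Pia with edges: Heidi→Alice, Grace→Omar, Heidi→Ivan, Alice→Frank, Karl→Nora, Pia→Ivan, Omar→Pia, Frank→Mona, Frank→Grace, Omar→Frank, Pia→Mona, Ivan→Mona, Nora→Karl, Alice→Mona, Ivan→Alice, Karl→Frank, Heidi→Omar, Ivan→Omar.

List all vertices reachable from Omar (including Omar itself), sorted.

Alice, Frank, Grace, Ivan, Mona, Omar, Pia

Start at Omar.
Its neighbours: Frank, Pia.
Then their neighbours: Grace, Ivan, Mona.
Then next layer: Alice.
Nothing further is reachable.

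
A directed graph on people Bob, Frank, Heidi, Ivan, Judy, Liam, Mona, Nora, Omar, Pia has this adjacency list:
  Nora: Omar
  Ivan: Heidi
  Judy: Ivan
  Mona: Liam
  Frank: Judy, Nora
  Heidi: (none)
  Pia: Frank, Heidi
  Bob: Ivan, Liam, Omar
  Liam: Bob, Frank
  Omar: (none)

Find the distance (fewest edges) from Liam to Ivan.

Distance 0: Liam.
Distance 1: Bob, Frank.
Distance 2: Ivan, Judy, Nora, Omar — contains Ivan.

2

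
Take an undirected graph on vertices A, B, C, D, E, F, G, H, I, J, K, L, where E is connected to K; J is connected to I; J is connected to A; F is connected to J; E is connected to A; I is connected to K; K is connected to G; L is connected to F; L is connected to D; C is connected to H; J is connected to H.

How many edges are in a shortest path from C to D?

Distance 0: C.
Distance 1: H.
Distance 2: J.
Distance 3: A, F, I.
Distance 4: E, K, L.
Distance 5: D, G — contains D.

5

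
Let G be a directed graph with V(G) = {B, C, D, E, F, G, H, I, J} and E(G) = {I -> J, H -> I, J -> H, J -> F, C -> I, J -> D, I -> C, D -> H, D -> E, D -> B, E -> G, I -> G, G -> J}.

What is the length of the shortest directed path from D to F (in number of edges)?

4

Distance 0: D.
Distance 1: B, E, H.
Distance 2: G, I.
Distance 3: C, J.
Distance 4: F — contains F.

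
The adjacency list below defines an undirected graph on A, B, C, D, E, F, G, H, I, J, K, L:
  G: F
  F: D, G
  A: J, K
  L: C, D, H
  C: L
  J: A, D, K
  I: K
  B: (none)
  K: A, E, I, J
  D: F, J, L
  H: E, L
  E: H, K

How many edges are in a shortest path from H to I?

Distance 0: H.
Distance 1: E, L.
Distance 2: C, D, K.
Distance 3: A, F, I, J — contains I.

3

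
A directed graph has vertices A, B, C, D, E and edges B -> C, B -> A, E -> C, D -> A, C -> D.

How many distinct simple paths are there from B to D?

B→C→D

1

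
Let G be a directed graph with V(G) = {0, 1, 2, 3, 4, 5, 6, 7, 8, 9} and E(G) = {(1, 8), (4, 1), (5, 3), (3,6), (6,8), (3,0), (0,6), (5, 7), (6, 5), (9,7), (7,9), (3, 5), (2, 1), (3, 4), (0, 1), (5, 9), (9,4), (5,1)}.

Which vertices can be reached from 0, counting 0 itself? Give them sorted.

0, 1, 3, 4, 5, 6, 7, 8, 9

Start at 0.
Its neighbours: 1, 6.
Then their neighbours: 5, 8.
Then next layer: 3, 7, 9.
Then next layer: 4.
Nothing further is reachable.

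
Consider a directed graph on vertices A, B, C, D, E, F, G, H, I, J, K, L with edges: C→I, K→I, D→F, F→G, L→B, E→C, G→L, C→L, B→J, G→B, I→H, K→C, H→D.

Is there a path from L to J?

Yes

Explore from L.
Distance 1: reach B.
Distance 2: reach J.
Found J.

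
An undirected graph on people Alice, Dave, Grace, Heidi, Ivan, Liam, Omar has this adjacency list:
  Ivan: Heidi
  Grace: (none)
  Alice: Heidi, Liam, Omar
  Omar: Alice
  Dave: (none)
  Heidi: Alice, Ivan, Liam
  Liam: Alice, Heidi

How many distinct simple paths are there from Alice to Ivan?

Alice–Heidi–Ivan
Alice–Liam–Heidi–Ivan

2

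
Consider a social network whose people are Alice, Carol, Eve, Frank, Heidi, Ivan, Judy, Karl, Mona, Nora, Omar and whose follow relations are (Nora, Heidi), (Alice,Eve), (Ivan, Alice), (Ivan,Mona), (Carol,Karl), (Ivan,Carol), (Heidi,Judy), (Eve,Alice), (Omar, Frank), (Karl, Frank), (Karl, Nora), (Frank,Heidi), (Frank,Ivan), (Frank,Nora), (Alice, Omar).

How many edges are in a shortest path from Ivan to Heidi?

Distance 0: Ivan.
Distance 1: Alice, Carol, Mona.
Distance 2: Eve, Karl, Omar.
Distance 3: Frank, Nora.
Distance 4: Heidi — contains Heidi.

4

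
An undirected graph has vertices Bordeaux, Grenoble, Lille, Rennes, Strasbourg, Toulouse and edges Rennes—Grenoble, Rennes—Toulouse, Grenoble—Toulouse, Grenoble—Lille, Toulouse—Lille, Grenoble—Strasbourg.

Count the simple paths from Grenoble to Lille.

3

Grenoble–Lille
Grenoble–Rennes–Toulouse–Lille
Grenoble–Toulouse–Lille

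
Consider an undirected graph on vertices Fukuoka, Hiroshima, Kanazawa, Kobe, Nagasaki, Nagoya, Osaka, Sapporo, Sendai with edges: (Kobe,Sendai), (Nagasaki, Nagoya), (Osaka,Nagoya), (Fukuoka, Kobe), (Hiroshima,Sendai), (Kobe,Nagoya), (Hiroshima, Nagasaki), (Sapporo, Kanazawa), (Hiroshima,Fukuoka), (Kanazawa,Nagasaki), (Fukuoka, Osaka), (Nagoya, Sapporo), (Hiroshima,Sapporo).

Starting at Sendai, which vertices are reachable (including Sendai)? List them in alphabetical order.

Start at Sendai.
Its neighbours: Hiroshima, Kobe.
Then their neighbours: Fukuoka, Nagasaki, Nagoya, Sapporo.
Then next layer: Kanazawa, Osaka.
Every vertex is now reached.

Fukuoka, Hiroshima, Kanazawa, Kobe, Nagasaki, Nagoya, Osaka, Sapporo, Sendai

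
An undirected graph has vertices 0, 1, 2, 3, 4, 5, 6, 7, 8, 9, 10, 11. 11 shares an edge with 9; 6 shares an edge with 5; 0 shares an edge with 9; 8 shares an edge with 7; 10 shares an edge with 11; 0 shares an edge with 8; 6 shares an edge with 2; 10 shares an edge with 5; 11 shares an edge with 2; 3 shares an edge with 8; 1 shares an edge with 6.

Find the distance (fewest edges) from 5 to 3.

6

Distance 0: 5.
Distance 1: 6, 10.
Distance 2: 1, 2, 11.
Distance 3: 9.
Distance 4: 0.
Distance 5: 8.
Distance 6: 3, 7 — contains 3.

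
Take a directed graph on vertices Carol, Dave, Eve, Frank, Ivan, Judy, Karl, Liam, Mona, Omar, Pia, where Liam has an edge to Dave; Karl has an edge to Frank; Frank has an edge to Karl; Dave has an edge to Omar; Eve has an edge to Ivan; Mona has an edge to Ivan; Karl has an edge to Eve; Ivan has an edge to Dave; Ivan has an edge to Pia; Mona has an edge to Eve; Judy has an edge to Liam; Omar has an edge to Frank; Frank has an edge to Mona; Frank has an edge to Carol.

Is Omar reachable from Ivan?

Yes

Explore from Ivan.
Distance 1: reach Dave, Pia.
Distance 2: reach Omar.
Found Omar.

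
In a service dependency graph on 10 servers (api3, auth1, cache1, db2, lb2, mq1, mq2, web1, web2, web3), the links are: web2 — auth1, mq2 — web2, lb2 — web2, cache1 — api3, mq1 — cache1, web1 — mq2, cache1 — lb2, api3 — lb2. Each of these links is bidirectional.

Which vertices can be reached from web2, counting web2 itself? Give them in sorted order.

Start at web2.
Its neighbours: auth1, lb2, mq2.
Then their neighbours: api3, cache1, web1.
Then next layer: mq1.
Nothing further is reachable.

api3, auth1, cache1, lb2, mq1, mq2, web1, web2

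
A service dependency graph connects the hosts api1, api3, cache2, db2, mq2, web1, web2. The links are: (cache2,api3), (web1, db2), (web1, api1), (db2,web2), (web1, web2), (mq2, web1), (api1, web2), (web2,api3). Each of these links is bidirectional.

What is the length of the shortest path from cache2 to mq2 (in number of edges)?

Distance 0: cache2.
Distance 1: api3.
Distance 2: web2.
Distance 3: api1, db2, web1.
Distance 4: mq2 — contains mq2.

4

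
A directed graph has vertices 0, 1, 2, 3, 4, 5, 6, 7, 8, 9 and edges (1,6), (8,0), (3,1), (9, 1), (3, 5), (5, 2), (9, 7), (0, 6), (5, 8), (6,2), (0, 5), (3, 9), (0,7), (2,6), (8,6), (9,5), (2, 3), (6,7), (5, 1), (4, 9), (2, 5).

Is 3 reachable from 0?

Yes

Explore from 0.
Distance 1: reach 5, 6, 7.
Distance 2: reach 1, 2, 8.
Distance 3: reach 3.
Found 3.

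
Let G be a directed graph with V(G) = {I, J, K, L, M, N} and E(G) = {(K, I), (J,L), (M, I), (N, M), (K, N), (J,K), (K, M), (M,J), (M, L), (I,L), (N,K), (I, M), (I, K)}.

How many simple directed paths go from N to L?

10

N→K→I→L
N→K→I→M→J→L
N→K→I→M→L
N→K→M→I→L
N→K→M→J→L
N→K→M→L
N→M→I→L
N→M→J→K→I→L
N→M→J→L
N→M→L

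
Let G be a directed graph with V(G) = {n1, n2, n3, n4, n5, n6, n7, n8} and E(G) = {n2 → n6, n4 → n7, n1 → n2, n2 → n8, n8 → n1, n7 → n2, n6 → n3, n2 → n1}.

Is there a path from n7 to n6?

Explore from n7.
Distance 1: reach n2.
Distance 2: reach n1, n6, n8.
Found n6.

Yes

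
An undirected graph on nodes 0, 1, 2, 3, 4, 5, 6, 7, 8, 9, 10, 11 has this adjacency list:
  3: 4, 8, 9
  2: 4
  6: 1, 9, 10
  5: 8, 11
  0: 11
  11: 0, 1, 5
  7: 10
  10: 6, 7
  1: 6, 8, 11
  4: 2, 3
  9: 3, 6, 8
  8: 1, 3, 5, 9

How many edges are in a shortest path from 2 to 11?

5

Distance 0: 2.
Distance 1: 4.
Distance 2: 3.
Distance 3: 8, 9.
Distance 4: 1, 5, 6.
Distance 5: 10, 11 — contains 11.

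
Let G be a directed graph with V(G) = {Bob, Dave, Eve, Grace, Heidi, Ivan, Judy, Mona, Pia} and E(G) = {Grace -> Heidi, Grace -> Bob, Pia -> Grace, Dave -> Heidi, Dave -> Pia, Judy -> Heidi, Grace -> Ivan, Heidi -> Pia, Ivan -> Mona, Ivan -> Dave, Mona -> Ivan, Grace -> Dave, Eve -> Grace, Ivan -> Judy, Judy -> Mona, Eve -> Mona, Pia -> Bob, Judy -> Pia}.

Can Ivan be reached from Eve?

Explore from Eve.
Distance 1: reach Grace, Mona.
Distance 2: reach Bob, Dave, Heidi, Ivan.
Found Ivan.

Yes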